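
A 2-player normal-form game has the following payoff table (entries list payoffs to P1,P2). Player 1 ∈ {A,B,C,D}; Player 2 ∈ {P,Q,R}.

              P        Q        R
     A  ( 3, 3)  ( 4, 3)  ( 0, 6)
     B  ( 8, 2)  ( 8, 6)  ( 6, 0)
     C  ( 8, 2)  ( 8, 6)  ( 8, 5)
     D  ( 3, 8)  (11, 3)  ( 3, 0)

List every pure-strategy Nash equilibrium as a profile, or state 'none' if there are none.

(A,P): not NE [P1→C gives 8>3; P2→R gives 6>3]
(A,Q): not NE [P1→D gives 11>4; P2→R gives 6>3]
(A,R): not NE [P1→C gives 8>0]
(B,P): not NE [P2→Q gives 6>2]
(B,Q): not NE [P1→D gives 11>8]
(B,R): not NE [P1→C gives 8>6; P2→Q gives 6>0]
(C,P): not NE [P2→Q gives 6>2]
(C,Q): not NE [P1→D gives 11>8]
(C,R): not NE [P2→Q gives 6>5]
(D,P): not NE [P1→C gives 8>3]
(D,Q): not NE [P2→P gives 8>3]
(D,R): not NE [P1→C gives 8>3; P2→P gives 8>0]

No pure NE.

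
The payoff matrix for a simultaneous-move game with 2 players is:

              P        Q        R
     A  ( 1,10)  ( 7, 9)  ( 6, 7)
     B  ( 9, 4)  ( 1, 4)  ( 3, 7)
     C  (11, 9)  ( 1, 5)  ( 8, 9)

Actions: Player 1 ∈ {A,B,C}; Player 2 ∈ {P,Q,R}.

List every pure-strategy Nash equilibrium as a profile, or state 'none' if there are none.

NE set: (C,P), (C,R)

(A,P): not NE [P1→C gives 11>1]
(A,Q): not NE [P2→P gives 10>9]
(A,R): not NE [P1→C gives 8>6; P2→P gives 10>7]
(B,P): not NE [P1→C gives 11>9; P2→R gives 7>4]
(B,Q): not NE [P1→A gives 7>1; P2→R gives 7>4]
(B,R): not NE [P1→C gives 8>3]
(C,P): NE
(C,Q): not NE [P1→A gives 7>1; P2→R gives 9>5]
(C,R): NE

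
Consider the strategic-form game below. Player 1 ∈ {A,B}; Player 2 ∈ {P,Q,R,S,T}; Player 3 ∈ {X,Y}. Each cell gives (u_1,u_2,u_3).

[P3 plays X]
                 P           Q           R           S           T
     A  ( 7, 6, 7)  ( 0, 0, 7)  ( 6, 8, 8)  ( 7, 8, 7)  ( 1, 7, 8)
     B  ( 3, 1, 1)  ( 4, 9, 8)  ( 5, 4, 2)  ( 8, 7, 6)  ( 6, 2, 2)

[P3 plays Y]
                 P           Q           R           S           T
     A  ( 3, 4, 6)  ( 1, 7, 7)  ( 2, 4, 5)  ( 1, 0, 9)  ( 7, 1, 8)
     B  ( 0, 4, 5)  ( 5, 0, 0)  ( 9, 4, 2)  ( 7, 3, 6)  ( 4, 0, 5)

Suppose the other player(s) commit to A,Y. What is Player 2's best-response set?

u_2(P vs A,Y) = 4
u_2(Q vs A,Y) = 7
u_2(R vs A,Y) = 4
u_2(S vs A,Y) = 0
u_2(T vs A,Y) = 1
max payoff 7 at {Q}

BR_2 = {Q}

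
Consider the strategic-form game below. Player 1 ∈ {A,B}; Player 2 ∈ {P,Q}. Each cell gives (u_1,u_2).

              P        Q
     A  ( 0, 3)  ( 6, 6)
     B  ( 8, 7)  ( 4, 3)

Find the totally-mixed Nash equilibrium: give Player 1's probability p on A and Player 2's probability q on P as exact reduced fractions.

P1 indiff ⇒ q·0+(1-q)·6 = q·8+(1-q)·4 ⇒ q(-8) = (1-q)(-2) ⇒ q = 1/5
P2 indiff ⇒ p·3+(1-p)·7 = p·6+(1-p)·3 ⇒ p(-3) = (1-p)(-4) ⇒ p = 4/7

(p,q) = (4/7, 1/5)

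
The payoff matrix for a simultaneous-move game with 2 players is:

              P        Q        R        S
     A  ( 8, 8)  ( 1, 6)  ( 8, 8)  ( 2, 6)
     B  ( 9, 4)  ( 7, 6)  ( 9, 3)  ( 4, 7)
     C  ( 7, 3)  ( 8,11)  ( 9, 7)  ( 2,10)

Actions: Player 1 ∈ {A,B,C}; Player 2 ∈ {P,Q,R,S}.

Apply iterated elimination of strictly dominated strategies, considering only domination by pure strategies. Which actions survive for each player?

P1 drop A (B beats it: P:9>8 Q:7>1 R:9>8 S:4>2)
P2 drop P (Q beats it: B:6>4 C:11>3)
P2 drop R (Q beats it: B:6>3 C:11>7)
P1→{B,C} P2→{Q,S}

Survivors P1:{B,C} P2:{Q,S}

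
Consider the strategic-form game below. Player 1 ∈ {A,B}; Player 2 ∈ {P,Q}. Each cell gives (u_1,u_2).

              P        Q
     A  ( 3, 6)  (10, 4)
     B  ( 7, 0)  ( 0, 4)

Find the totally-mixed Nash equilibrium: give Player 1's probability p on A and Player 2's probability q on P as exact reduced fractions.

P1 indiff ⇒ q·3+(1-q)·10 = q·7+(1-q)·0 ⇒ q(-4) = (1-q)(-10) ⇒ q = 5/7
P2 indiff ⇒ p·6+(1-p)·0 = p·4+(1-p)·4 ⇒ p(2) = (1-p)(4) ⇒ p = 2/3

(p,q) = (2/3, 5/7)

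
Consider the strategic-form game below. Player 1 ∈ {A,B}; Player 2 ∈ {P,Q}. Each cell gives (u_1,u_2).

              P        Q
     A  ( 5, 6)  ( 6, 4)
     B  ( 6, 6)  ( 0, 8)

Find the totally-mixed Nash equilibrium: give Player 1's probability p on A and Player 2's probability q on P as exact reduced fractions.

P1 mixes 1/2 on A; P2 mixes 6/7 on P

P1 indiff ⇒ q·5+(1-q)·6 = q·6+(1-q)·0 ⇒ q(-1) = (1-q)(-6) ⇒ q = 6/7
P2 indiff ⇒ p·6+(1-p)·6 = p·4+(1-p)·8 ⇒ p(2) = (1-p)(2) ⇒ p = 1/2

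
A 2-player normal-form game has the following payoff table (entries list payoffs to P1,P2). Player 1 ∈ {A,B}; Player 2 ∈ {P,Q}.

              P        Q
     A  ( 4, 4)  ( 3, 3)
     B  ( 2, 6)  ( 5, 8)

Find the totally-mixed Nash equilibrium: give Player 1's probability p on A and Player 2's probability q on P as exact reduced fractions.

P1 indiff ⇒ q·4+(1-q)·3 = q·2+(1-q)·5 ⇒ q(2) = (1-q)(2) ⇒ q = 1/2
P2 indiff ⇒ p·4+(1-p)·6 = p·3+(1-p)·8 ⇒ p(1) = (1-p)(2) ⇒ p = 2/3

p=2/3, q=1/2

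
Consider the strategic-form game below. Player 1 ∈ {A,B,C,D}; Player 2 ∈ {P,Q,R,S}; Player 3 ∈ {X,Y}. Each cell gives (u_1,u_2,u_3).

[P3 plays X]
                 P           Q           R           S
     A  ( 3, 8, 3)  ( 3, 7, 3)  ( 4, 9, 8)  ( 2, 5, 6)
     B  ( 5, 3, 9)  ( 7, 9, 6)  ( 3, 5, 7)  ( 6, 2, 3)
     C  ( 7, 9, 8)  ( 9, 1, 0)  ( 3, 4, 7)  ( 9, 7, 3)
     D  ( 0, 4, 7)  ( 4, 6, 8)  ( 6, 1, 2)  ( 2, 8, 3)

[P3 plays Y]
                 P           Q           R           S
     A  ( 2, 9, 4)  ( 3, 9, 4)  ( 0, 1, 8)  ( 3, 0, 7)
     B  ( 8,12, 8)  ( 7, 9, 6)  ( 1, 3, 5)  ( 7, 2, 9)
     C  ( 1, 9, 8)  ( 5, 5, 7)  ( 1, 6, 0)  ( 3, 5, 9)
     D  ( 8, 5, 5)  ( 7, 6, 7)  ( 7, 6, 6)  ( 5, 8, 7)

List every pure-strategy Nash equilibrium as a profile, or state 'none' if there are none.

(A,P,X): not NE [P1→C gives 7>3; P2→R gives 9>8; P3→Y gives 4>3]
(A,P,Y): not NE [P1→D gives 8>2]
(A,Q,X): not NE [P1→C gives 9>3; P2→R gives 9>7; P3→Y gives 4>3]
(A,Q,Y): not NE [P1→D gives 7>3]
(A,R,X): not NE [P1→D gives 6>4]
(A,R,Y): not NE [P1→D gives 7>0; P2→Q gives 9>1]
(A,S,X): not NE [P1→C gives 9>2; P2→R gives 9>5; P3→Y gives 7>6]
(A,S,Y): not NE [P1→B gives 7>3; P2→Q gives 9>0]
(B,P,X): not NE [P1→C gives 7>5; P2→Q gives 9>3]
(B,P,Y): not NE [P3→X gives 9>8]
(B,Q,X): not NE [P1→C gives 9>7]
(B,Q,Y): not NE [P2→P gives 12>9]
(B,R,X): not NE [P1→D gives 6>3; P2→Q gives 9>5]
(B,R,Y): not NE [P1→D gives 7>1; P2→P gives 12>3; P3→X gives 7>5]
(B,S,X): not NE [P1→C gives 9>6; P2→Q gives 9>2; P3→Y gives 9>3]
(B,S,Y): not NE [P2→P gives 12>2]
(C,P,X): NE
(C,P,Y): not NE [P1→D gives 8>1]
(C,Q,X): not NE [P2→P gives 9>1; P3→Y gives 7>0]
(C,Q,Y): not NE [P1→D gives 7>5; P2→P gives 9>5]
(C,R,X): not NE [P1→D gives 6>3; P2→P gives 9>4]
(C,R,Y): not NE [P1→D gives 7>1; P2→P gives 9>6; P3→X gives 7>0]
(C,S,X): not NE [P2→P gives 9>7; P3→Y gives 9>3]
(C,S,Y): not NE [P1→B gives 7>3; P2→P gives 9>5]
(D,P,X): not NE [P1→C gives 7>0; P2→S gives 8>4]
(D,P,Y): not NE [P2→S gives 8>5; P3→X gives 7>5]
(D,Q,X): not NE [P1→C gives 9>4; P2→S gives 8>6]
(D,Q,Y): not NE [P2→S gives 8>6; P3→X gives 8>7]
(D,R,X): not NE [P2→S gives 8>1; P3→Y gives 6>2]
(D,R,Y): not NE [P2→S gives 8>6]
(D,S,X): not NE [P1→C gives 9>2; P3→Y gives 7>3]
(D,S,Y): not NE [P1→B gives 7>5]

NE set: (C,P,X)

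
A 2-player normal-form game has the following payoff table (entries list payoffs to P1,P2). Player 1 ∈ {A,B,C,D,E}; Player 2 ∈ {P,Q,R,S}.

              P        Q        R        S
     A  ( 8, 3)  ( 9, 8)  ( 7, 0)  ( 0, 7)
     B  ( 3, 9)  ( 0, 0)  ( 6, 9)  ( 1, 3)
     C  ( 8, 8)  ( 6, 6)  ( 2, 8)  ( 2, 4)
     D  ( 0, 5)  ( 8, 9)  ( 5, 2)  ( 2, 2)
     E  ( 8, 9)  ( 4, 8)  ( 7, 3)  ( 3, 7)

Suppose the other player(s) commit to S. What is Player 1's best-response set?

BR_1 = {E}

u_1(A vs S) = 0
u_1(B vs S) = 1
u_1(C vs S) = 2
u_1(D vs S) = 2
u_1(E vs S) = 3
max payoff 3 at {E}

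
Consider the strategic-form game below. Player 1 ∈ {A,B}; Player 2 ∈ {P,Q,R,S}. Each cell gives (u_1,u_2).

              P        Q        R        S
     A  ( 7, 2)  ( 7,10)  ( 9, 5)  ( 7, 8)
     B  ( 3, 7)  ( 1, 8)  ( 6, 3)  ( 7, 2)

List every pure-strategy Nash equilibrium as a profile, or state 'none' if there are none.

PSNE = {(A,Q)}

(A,P): not NE [P2→Q gives 10>2]
(A,Q): NE
(A,R): not NE [P2→Q gives 10>5]
(A,S): not NE [P2→Q gives 10>8]
(B,P): not NE [P1→A gives 7>3; P2→Q gives 8>7]
(B,Q): not NE [P1→A gives 7>1]
(B,R): not NE [P1→A gives 9>6; P2→Q gives 8>3]
(B,S): not NE [P2→Q gives 8>2]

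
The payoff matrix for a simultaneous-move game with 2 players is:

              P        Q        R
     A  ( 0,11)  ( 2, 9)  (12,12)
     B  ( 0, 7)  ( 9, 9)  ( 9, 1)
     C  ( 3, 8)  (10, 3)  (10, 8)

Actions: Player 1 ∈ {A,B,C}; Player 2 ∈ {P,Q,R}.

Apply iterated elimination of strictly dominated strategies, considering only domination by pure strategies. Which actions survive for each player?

P1 drop B (C beats it: P:3>0 Q:10>9 R:10>9)
P2 drop Q (P beats it: A:11>9 C:8>3)
P1→{A,C} P2→{P,R}

IESDS → P1:{A,C} P2:{P,R}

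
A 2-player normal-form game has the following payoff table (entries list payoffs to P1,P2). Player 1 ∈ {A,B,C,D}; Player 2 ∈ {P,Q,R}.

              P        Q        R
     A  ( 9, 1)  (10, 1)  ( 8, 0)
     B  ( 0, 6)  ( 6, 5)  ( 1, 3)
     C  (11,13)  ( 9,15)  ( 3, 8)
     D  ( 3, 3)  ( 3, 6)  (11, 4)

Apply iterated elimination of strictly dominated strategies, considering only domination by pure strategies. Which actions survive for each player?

P1 drop B (A beats it: P:9>0 Q:10>6 R:8>1)
P2 drop R (Q beats it: A:1>0 C:15>8 D:6>4)
P1 drop D (A beats it: P:9>3 Q:10>3)
P1→{A,C} P2→{P,Q}

IESDS → P1:{A,C} P2:{P,Q}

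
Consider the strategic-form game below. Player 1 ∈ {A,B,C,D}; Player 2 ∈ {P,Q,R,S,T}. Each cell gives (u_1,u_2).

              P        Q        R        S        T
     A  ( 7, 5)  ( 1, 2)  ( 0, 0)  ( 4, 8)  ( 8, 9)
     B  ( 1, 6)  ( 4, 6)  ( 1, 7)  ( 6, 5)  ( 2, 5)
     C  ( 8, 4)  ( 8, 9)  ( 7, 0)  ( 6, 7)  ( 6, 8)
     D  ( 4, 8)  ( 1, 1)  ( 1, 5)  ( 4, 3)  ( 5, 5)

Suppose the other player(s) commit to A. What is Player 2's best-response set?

u_2(P vs A) = 5
u_2(Q vs A) = 2
u_2(R vs A) = 0
u_2(S vs A) = 8
u_2(T vs A) = 9
max payoff 9 at {T}

BR_2 = {T}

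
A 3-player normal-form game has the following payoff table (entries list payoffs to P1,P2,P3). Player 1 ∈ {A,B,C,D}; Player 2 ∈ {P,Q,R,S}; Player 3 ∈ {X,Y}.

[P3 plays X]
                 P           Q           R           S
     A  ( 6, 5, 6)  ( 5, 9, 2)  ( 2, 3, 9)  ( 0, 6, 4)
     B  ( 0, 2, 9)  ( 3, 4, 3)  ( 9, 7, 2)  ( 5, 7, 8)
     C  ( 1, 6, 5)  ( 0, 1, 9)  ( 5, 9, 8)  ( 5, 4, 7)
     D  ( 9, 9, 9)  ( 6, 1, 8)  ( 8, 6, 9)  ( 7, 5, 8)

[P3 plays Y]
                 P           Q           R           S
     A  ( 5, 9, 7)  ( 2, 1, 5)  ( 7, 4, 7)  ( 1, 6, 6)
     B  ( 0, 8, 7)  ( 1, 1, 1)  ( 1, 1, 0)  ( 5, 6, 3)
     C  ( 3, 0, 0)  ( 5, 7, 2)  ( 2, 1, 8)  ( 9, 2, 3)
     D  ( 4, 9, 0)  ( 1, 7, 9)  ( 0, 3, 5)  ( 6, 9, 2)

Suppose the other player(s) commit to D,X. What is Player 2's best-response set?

u_2(P vs D,X) = 9
u_2(Q vs D,X) = 1
u_2(R vs D,X) = 6
u_2(S vs D,X) = 5
max payoff 9 at {P}

argmax u_2 = {P}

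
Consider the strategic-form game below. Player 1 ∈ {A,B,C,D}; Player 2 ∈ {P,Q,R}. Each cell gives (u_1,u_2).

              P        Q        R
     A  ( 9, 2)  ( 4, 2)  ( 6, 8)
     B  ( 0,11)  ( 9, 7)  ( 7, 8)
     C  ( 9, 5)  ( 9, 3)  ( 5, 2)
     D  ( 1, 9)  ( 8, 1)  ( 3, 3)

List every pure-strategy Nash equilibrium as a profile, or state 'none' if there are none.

(A,P): not NE [P2→R gives 8>2]
(A,Q): not NE [P1→C gives 9>4; P2→R gives 8>2]
(A,R): not NE [P1→B gives 7>6]
(B,P): not NE [P1→C gives 9>0]
(B,Q): not NE [P2→P gives 11>7]
(B,R): not NE [P2→P gives 11>8]
(C,P): NE
(C,Q): not NE [P2→P gives 5>3]
(C,R): not NE [P1→B gives 7>5; P2→P gives 5>2]
(D,P): not NE [P1→C gives 9>1]
(D,Q): not NE [P1→C gives 9>8; P2→P gives 9>1]
(D,R): not NE [P1→B gives 7>3; P2→P gives 9>3]

NE set: (C,P)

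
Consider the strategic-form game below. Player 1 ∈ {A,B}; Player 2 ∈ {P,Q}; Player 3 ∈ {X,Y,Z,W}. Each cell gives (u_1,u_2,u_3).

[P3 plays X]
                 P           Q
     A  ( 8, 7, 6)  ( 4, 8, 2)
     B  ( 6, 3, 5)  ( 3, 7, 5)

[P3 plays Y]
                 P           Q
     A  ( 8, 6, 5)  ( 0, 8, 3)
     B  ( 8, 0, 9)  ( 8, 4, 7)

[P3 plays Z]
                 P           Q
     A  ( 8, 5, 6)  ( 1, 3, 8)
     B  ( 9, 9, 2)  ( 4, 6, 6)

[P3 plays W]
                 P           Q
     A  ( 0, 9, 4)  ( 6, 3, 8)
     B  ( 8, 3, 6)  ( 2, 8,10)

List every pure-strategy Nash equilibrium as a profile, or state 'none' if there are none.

(A,P,X): not NE [P2→Q gives 8>7]
(A,P,Y): not NE [P2→Q gives 8>6; P3→Z gives 6>5]
(A,P,Z): not NE [P1→B gives 9>8]
(A,P,W): not NE [P1→B gives 8>0; P3→Z gives 6>4]
(A,Q,X): not NE [P3→W gives 8>2]
(A,Q,Y): not NE [P1→B gives 8>0; P3→W gives 8>3]
(A,Q,Z): not NE [P1→B gives 4>1; P2→P gives 5>3]
(A,Q,W): not NE [P2→P gives 9>3]
(B,P,X): not NE [P1→A gives 8>6; P2→Q gives 7>3; P3→Y gives 9>5]
(B,P,Y): not NE [P2→Q gives 4>0]
(B,P,Z): not NE [P3→Y gives 9>2]
(B,P,W): not NE [P2→Q gives 8>3; P3→Y gives 9>6]
(B,Q,X): not NE [P1→A gives 4>3; P3→W gives 10>5]
(B,Q,Y): not NE [P3→W gives 10>7]
(B,Q,Z): not NE [P2→P gives 9>6; P3→W gives 10>6]
(B,Q,W): not NE [P1→A gives 6>2]

No pure NE.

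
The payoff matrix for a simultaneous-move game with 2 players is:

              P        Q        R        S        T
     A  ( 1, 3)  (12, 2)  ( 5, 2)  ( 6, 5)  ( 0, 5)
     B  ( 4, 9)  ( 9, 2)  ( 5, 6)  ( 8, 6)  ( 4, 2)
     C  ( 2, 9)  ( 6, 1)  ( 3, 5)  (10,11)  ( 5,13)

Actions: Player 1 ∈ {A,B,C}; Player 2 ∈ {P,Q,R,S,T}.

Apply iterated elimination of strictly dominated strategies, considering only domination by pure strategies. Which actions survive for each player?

P2 drop Q (P beats it: A:3>2 B:9>2 C:9>1)
P2 drop R (P beats it: A:3>2 B:9>6 C:9>5)
P1 drop A (B beats it: P:4>1 S:8>6 T:4>0)
P1→{B,C} P2→{P,S,T}

Remaining: P1:{B,C} P2:{P,S,T}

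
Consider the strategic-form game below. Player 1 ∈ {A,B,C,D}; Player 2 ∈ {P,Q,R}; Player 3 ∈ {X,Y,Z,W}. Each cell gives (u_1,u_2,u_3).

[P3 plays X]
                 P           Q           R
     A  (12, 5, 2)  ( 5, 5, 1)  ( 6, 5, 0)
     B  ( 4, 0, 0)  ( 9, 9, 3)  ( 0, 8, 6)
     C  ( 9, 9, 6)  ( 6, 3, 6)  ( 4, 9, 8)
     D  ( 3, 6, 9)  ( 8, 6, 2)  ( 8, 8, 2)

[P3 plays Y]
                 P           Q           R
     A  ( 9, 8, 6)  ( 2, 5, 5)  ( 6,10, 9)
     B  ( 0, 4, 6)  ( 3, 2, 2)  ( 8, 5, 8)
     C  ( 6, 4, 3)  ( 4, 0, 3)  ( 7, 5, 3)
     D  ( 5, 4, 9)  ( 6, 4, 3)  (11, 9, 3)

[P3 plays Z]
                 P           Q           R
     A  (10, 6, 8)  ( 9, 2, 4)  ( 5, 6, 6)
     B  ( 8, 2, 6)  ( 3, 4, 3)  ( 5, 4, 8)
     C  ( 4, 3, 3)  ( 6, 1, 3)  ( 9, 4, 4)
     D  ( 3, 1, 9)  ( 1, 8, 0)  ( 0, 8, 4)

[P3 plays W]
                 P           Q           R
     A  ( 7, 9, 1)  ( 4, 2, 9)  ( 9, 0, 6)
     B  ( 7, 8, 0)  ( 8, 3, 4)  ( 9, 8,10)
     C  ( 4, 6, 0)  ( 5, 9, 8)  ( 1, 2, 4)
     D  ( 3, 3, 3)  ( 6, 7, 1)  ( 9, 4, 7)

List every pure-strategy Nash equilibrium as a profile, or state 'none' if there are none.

NE set: (A,P,Z), (B,R,W)

(A,P,X): not NE [P3→Z gives 8>2]
(A,P,Y): not NE [P2→R gives 10>8; P3→Z gives 8>6]
(A,P,Z): NE
(A,P,W): not NE [P3→Z gives 8>1]
(A,Q,X): not NE [P1→B gives 9>5; P3→W gives 9>1]
(A,Q,Y): not NE [P1→D gives 6>2; P2→R gives 10>5; P3→W gives 9>5]
(A,Q,Z): not NE [P2→R gives 6>2; P3→W gives 9>4]
(A,Q,W): not NE [P1→B gives 8>4; P2→P gives 9>2]
(A,R,X): not NE [P1→D gives 8>6; P3→Y gives 9>0]
(A,R,Y): not NE [P1→D gives 11>6]
(A,R,Z): not NE [P1→C gives 9>5; P3→Y gives 9>6]
(A,R,W): not NE [P2→P gives 9>0; P3→Y gives 9>6]
(B,P,X): not NE [P1→A gives 12>4; P2→Q gives 9>0; P3→Z gives 6>0]
(B,P,Y): not NE [P1→A gives 9>0; P2→R gives 5>4]
(B,P,Z): not NE [P1→A gives 10>8; P2→R gives 4>2]
(B,P,W): not NE [P3→Z gives 6>0]
(B,Q,X): not NE [P3→W gives 4>3]
(B,Q,Y): not NE [P1→D gives 6>3; P2→R gives 5>2; P3→W gives 4>2]
(B,Q,Z): not NE [P1→A gives 9>3; P3→W gives 4>3]
(B,Q,W): not NE [P2→R gives 8>3]
(B,R,X): not NE [P1→D gives 8>0; P2→Q gives 9>8; P3→W gives 10>6]
(B,R,Y): not NE [P1→D gives 11>8; P3→W gives 10>8]
(B,R,Z): not NE [P1→C gives 9>5; P3→W gives 10>8]
(B,R,W): NE
(C,P,X): not NE [P1→A gives 12>9]
(C,P,Y): not NE [P1→A gives 9>6; P2→R gives 5>4; P3→X gives 6>3]
(C,P,Z): not NE [P1→A gives 10>4; P2→R gives 4>3; P3→X gives 6>3]
(C,P,W): not NE [P1→B gives 7>4; P2→Q gives 9>6; P3→X gives 6>0]
(C,Q,X): not NE [P1→B gives 9>6; P2→R gives 9>3; P3→W gives 8>6]
(C,Q,Y): not NE [P1→D gives 6>4; P2→R gives 5>0; P3→W gives 8>3]
(C,Q,Z): not NE [P1→A gives 9>6; P2→R gives 4>1; P3→W gives 8>3]
(C,Q,W): not NE [P1→B gives 8>5]
(C,R,X): not NE [P1→D gives 8>4]
(C,R,Y): not NE [P1→D gives 11>7; P3→X gives 8>3]
(C,R,Z): not NE [P3→X gives 8>4]
(C,R,W): not NE [P1→D gives 9>1; P2→Q gives 9>2; P3→X gives 8>4]
(D,P,X): not NE [P1→A gives 12>3; P2→R gives 8>6]
(D,P,Y): not NE [P1→A gives 9>5; P2→R gives 9>4]
(D,P,Z): not NE [P1→A gives 10>3; P2→R gives 8>1]
(D,P,W): not NE [P1→B gives 7>3; P2→Q gives 7>3; P3→Z gives 9>3]
(D,Q,X): not NE [P1→B gives 9>8; P2→R gives 8>6; P3→Y gives 3>2]
(D,Q,Y): not NE [P2→R gives 9>4]
(D,Q,Z): not NE [P1→A gives 9>1; P3→Y gives 3>0]
(D,Q,W): not NE [P1→B gives 8>6; P3→Y gives 3>1]
(D,R,X): not NE [P3→W gives 7>2]
(D,R,Y): not NE [P3→W gives 7>3]
(D,R,Z): not NE [P1→C gives 9>0; P3→W gives 7>4]
(D,R,W): not NE [P2→Q gives 7>4]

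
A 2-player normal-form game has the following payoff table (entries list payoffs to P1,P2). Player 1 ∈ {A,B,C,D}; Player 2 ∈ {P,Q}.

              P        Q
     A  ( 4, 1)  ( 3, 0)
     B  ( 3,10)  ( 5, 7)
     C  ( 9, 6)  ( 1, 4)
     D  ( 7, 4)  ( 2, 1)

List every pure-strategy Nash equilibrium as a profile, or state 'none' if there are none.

NE set: (C,P)

(A,P): not NE [P1→C gives 9>4]
(A,Q): not NE [P1→B gives 5>3; P2→P gives 1>0]
(B,P): not NE [P1→C gives 9>3]
(B,Q): not NE [P2→P gives 10>7]
(C,P): NE
(C,Q): not NE [P1→B gives 5>1; P2→P gives 6>4]
(D,P): not NE [P1→C gives 9>7]
(D,Q): not NE [P1→B gives 5>2; P2→P gives 4>1]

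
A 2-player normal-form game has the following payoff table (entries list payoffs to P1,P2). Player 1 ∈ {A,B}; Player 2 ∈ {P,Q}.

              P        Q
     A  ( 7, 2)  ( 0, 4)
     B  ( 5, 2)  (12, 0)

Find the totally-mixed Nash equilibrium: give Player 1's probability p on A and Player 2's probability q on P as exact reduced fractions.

P1 indiff ⇒ q·7+(1-q)·0 = q·5+(1-q)·12 ⇒ q(2) = (1-q)(12) ⇒ q = 6/7
P2 indiff ⇒ p·2+(1-p)·2 = p·4+(1-p)·0 ⇒ p(-2) = (1-p)(-2) ⇒ p = 1/2

P1 mixes 1/2 on A; P2 mixes 6/7 on P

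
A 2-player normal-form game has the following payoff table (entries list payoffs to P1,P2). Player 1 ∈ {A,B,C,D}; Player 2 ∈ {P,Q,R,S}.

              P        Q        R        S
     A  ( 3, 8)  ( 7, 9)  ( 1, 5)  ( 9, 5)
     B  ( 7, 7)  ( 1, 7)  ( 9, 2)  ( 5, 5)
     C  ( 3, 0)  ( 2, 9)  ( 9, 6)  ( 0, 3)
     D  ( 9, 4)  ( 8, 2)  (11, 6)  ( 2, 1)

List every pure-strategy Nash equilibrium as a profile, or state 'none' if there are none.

(A,P): not NE [P1→D gives 9>3; P2→Q gives 9>8]
(A,Q): not NE [P1→D gives 8>7]
(A,R): not NE [P1→D gives 11>1; P2→Q gives 9>5]
(A,S): not NE [P2→Q gives 9>5]
(B,P): not NE [P1→D gives 9>7]
(B,Q): not NE [P1→D gives 8>1]
(B,R): not NE [P1→D gives 11>9; P2→Q gives 7>2]
(B,S): not NE [P1→A gives 9>5; P2→Q gives 7>5]
(C,P): not NE [P1→D gives 9>3; P2→Q gives 9>0]
(C,Q): not NE [P1→D gives 8>2]
(C,R): not NE [P1→D gives 11>9; P2→Q gives 9>6]
(C,S): not NE [P1→A gives 9>0; P2→Q gives 9>3]
(D,P): not NE [P2→R gives 6>4]
(D,Q): not NE [P2→R gives 6>2]
(D,R): NE
(D,S): not NE [P1→A gives 9>2; P2→R gives 6>1]

NE set: (D,R)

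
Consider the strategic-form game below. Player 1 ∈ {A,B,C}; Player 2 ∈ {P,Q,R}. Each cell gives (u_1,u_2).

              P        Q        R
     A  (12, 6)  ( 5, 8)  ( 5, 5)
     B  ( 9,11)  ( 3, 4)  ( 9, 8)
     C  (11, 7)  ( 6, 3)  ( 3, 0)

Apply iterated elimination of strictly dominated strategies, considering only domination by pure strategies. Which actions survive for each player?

P2 drop R (P beats it: A:6>5 B:11>8 C:7>0)
P1 drop B (A beats it: P:12>9 Q:5>3)
P1→{A,C} P2→{P,Q}

Survivors P1:{A,C} P2:{P,Q}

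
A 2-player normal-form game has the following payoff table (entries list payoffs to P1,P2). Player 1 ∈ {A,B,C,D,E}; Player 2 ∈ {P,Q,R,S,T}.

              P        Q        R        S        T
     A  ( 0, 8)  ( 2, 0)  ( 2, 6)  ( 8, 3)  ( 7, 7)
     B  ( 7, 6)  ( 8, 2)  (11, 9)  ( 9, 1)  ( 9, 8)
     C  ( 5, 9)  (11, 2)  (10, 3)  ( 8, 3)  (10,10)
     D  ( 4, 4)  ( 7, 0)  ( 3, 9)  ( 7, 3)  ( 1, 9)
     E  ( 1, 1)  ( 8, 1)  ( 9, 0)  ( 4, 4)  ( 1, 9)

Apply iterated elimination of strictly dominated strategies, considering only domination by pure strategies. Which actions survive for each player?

P1 drop A (B beats it: P:7>0 Q:8>2 R:11>2 S:9>8 T:9>7)
P1 drop D (B beats it: P:7>4 Q:8>7 R:11>3 S:9>7 T:9>1)
P1 drop E (C beats it: P:5>1 Q:11>8 R:10>9 S:8>4 T:10>1)
P2 drop P (T beats it: B:8>6 C:10>9)
P2 drop Q (R beats it: B:9>2 C:3>2)
P2 drop S (T beats it: B:8>1 C:10>3)
P1→{B,C} P2→{R,T}

IESDS → P1:{B,C} P2:{R,T}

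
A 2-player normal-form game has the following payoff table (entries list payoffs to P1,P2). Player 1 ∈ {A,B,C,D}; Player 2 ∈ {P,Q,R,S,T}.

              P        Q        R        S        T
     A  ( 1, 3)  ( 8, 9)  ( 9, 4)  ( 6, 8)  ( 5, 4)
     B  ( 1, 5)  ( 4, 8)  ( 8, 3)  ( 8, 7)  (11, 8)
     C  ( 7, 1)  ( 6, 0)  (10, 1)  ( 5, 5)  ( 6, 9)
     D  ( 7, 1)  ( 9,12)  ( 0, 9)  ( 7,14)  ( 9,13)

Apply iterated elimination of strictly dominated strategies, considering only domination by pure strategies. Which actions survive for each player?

P2 drop P (S beats it: A:8>3 B:7>5 C:5>1 D:14>1)
P2 drop R (S beats it: A:8>4 B:7>3 C:5>1 D:14>9)
P1 drop A (D beats it: Q:9>8 S:7>6 T:9>5)
P1 drop C (D beats it: Q:9>6 S:7>5 T:9>6)
P1→{B,D} P2→{Q,S,T}

IESDS → P1:{B,D} P2:{Q,S,T}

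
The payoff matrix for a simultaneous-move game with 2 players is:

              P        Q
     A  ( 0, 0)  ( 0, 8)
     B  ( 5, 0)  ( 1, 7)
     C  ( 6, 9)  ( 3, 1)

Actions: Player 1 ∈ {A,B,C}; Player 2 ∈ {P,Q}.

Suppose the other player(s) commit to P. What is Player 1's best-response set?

BR_1 = {C}

u_1(A vs P) = 0
u_1(B vs P) = 5
u_1(C vs P) = 6
max payoff 6 at {C}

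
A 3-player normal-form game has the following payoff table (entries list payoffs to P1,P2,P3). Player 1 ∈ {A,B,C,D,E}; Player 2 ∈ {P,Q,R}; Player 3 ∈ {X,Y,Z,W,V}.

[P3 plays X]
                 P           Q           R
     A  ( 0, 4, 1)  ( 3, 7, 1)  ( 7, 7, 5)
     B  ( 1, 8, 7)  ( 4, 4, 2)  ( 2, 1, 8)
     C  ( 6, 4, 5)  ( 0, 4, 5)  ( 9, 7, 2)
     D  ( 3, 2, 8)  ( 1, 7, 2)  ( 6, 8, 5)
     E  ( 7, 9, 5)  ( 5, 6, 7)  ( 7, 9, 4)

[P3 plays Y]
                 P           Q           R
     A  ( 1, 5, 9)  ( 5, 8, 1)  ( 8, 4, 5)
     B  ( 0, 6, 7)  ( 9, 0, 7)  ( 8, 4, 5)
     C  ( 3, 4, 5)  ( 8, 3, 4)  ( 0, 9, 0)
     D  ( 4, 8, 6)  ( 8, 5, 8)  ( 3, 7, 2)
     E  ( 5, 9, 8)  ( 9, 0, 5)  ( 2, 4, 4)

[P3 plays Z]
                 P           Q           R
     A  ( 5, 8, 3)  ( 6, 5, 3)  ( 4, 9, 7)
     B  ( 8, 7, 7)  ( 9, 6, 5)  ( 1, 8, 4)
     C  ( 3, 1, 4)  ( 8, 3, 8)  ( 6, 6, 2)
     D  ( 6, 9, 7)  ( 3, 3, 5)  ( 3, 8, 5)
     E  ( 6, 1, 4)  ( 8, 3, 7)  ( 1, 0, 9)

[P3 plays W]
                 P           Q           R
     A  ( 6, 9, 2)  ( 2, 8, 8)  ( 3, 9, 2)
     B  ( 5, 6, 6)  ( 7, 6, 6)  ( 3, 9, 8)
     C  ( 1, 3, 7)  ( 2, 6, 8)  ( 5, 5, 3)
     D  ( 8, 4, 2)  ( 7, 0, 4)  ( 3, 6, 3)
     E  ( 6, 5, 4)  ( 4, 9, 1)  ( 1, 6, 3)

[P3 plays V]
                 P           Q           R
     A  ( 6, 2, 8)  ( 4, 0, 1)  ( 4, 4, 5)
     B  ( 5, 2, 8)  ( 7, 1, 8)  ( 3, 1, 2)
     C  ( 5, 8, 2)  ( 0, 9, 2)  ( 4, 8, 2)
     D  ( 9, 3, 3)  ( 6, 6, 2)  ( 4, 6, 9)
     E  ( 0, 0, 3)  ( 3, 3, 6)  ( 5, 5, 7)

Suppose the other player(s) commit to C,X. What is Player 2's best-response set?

P2 best: {R}

u_2(P vs C,X) = 4
u_2(Q vs C,X) = 4
u_2(R vs C,X) = 7
max payoff 7 at {R}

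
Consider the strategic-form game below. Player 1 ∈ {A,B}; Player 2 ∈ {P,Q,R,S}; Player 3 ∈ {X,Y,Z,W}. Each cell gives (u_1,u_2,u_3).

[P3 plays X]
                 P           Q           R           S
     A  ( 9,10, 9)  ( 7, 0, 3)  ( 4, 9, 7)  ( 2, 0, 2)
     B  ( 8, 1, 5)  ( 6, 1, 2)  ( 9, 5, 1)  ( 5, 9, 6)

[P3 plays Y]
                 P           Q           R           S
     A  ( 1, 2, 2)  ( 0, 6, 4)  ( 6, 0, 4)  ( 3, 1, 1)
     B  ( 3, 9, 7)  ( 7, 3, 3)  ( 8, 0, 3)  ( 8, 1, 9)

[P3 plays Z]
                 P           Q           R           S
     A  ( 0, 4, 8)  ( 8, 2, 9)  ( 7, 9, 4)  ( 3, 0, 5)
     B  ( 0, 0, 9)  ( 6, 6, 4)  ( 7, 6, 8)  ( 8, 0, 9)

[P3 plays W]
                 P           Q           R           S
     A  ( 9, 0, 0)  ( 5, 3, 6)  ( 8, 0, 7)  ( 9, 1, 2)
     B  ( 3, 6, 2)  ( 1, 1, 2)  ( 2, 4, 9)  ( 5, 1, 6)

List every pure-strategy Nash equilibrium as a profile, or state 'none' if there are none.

(A,P,X): NE
(A,P,Y): not NE [P1→B gives 3>1; P2→Q gives 6>2; P3→X gives 9>2]
(A,P,Z): not NE [P2→R gives 9>4; P3→X gives 9>8]
(A,P,W): not NE [P2→Q gives 3>0; P3→X gives 9>0]
(A,Q,X): not NE [P2→P gives 10>0; P3→Z gives 9>3]
(A,Q,Y): not NE [P1→B gives 7>0; P3→Z gives 9>4]
(A,Q,Z): not NE [P2→R gives 9>2]
(A,Q,W): not NE [P3→Z gives 9>6]
(A,R,X): not NE [P1→B gives 9>4; P2→P gives 10>9]
(A,R,Y): not NE [P1→B gives 8>6; P2→Q gives 6>0; P3→W gives 7>4]
(A,R,Z): not NE [P3→W gives 7>4]
(A,R,W): not NE [P2→Q gives 3>0]
(A,S,X): not NE [P1→B gives 5>2; P2→P gives 10>0; P3→Z gives 5>2]
(A,S,Y): not NE [P1→B gives 8>3; P2→Q gives 6>1; P3→Z gives 5>1]
(A,S,Z): not NE [P1→B gives 8>3; P2→R gives 9>0]
(A,S,W): not NE [P2→Q gives 3>1; P3→Z gives 5>2]
(B,P,X): not NE [P1→A gives 9>8; P2→S gives 9>1; P3→Z gives 9>5]
(B,P,Y): not NE [P3→Z gives 9>7]
(B,P,Z): not NE [P2→R gives 6>0]
(B,P,W): not NE [P1→A gives 9>3; P3→Z gives 9>2]
(B,Q,X): not NE [P1→A gives 7>6; P2→S gives 9>1; P3→Z gives 4>2]
(B,Q,Y): not NE [P2→P gives 9>3; P3→Z gives 4>3]
(B,Q,Z): not NE [P1→A gives 8>6]
(B,Q,W): not NE [P1→A gives 5>1; P2→P gives 6>1; P3→Z gives 4>2]
(B,R,X): not NE [P2→S gives 9>5; P3→W gives 9>1]
(B,R,Y): not NE [P2→P gives 9>0; P3→W gives 9>3]
(B,R,Z): not NE [P3→W gives 9>8]
(B,R,W): not NE [P1→A gives 8>2; P2→P gives 6>4]
(B,S,X): not NE [P3→Z gives 9>6]
(B,S,Y): not NE [P2→P gives 9>1]
(B,S,Z): not NE [P2→R gives 6>0]
(B,S,W): not NE [P1→A gives 9>5; P2→P gives 6>1; P3→Z gives 9>6]

NE set: (A,P,X)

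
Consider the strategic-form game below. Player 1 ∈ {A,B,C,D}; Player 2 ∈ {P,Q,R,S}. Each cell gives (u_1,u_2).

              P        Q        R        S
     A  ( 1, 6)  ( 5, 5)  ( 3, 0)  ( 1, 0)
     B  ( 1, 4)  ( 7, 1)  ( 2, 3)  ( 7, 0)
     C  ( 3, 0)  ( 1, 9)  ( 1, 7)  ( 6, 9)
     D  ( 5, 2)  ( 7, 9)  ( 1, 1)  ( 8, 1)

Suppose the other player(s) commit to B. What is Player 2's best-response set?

P2 best: {P}

u_2(P vs B) = 4
u_2(Q vs B) = 1
u_2(R vs B) = 3
u_2(S vs B) = 0
max payoff 4 at {P}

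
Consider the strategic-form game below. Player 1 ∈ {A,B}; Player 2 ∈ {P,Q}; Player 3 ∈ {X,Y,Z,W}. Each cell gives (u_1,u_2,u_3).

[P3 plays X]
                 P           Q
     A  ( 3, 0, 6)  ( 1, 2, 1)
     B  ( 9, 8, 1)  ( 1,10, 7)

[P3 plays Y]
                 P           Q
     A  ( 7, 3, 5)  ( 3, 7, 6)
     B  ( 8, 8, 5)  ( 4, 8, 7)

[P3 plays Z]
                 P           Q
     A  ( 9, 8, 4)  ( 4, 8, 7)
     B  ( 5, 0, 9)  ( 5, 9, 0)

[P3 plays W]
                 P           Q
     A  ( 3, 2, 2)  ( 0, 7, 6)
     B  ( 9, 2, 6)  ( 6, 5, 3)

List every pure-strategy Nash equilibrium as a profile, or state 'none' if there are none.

NE set: (B,Q,X), (B,Q,Y)

(A,P,X): not NE [P1→B gives 9>3; P2→Q gives 2>0]
(A,P,Y): not NE [P1→B gives 8>7; P2→Q gives 7>3; P3→X gives 6>5]
(A,P,Z): not NE [P3→X gives 6>4]
(A,P,W): not NE [P1→B gives 9>3; P2→Q gives 7>2; P3→X gives 6>2]
(A,Q,X): not NE [P3→Z gives 7>1]
(A,Q,Y): not NE [P1→B gives 4>3; P3→Z gives 7>6]
(A,Q,Z): not NE [P1→B gives 5>4]
(A,Q,W): not NE [P1→B gives 6>0; P3→Z gives 7>6]
(B,P,X): not NE [P2→Q gives 10>8; P3→Z gives 9>1]
(B,P,Y): not NE [P3→Z gives 9>5]
(B,P,Z): not NE [P1→A gives 9>5; P2→Q gives 9>0]
(B,P,W): not NE [P2→Q gives 5>2; P3→Z gives 9>6]
(B,Q,X): NE
(B,Q,Y): NE
(B,Q,Z): not NE [P3→Y gives 7>0]
(B,Q,W): not NE [P3→Y gives 7>3]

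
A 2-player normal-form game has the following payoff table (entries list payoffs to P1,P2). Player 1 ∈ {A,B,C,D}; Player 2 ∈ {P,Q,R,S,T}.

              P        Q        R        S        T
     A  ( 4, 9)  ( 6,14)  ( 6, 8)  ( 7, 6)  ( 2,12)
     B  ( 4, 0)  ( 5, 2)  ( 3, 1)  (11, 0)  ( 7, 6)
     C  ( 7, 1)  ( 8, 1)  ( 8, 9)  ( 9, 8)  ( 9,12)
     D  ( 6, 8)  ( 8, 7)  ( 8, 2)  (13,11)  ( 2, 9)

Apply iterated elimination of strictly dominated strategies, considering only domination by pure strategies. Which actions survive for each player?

P1 drop A (C beats it: P:7>4 Q:8>6 R:8>6 S:9>7 T:9>2)
P2 drop P (T beats it: B:6>0 C:12>1 D:9>8)
P2 drop Q (T beats it: B:6>2 C:12>1 D:9>7)
P2 drop R (T beats it: B:6>1 C:12>9 D:9>2)
P1→{B,C,D} P2→{S,T}

Remaining: P1:{B,C,D} P2:{S,T}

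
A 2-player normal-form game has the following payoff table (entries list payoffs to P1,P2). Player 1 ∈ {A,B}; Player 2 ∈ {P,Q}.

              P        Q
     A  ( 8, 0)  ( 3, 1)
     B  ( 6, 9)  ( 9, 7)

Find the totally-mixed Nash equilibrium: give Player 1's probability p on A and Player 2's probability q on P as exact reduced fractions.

(p,q) = (2/3, 3/4)

P1 indiff ⇒ q·8+(1-q)·3 = q·6+(1-q)·9 ⇒ q(2) = (1-q)(6) ⇒ q = 3/4
P2 indiff ⇒ p·0+(1-p)·9 = p·1+(1-p)·7 ⇒ p(-1) = (1-p)(-2) ⇒ p = 2/3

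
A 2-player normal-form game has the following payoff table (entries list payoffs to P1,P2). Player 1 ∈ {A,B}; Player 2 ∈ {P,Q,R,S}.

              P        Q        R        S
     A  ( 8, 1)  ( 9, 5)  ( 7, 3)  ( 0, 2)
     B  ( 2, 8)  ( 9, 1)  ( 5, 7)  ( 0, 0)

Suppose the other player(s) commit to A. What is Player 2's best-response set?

P2 best: {Q}

u_2(P vs A) = 1
u_2(Q vs A) = 5
u_2(R vs A) = 3
u_2(S vs A) = 2
max payoff 5 at {Q}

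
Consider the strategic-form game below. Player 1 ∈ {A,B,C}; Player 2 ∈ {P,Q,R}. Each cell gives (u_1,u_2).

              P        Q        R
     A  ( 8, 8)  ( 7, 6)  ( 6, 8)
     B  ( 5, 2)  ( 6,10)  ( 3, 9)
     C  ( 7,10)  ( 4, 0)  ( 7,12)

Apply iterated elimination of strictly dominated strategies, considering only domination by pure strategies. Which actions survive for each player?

P1 drop B (A beats it: P:8>5 Q:7>6 R:6>3)
P2 drop Q (P beats it: A:8>6 C:10>0)
P1→{A,C} P2→{P,R}

Remaining: P1:{A,C} P2:{P,R}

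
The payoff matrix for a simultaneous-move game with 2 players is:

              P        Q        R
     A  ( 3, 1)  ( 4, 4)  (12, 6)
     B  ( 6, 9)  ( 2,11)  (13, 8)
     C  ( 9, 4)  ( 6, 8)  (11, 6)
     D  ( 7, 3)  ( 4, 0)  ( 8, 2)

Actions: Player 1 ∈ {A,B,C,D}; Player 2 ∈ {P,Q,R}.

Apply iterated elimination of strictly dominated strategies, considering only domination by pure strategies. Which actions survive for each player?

P1 drop D (C beats it: P:9>7 Q:6>4 R:11>8)
P2 drop P (Q beats it: A:4>1 B:11>9 C:8>4)
P1→{A,B,C} P2→{Q,R}

Survivors P1:{A,B,C} P2:{Q,R}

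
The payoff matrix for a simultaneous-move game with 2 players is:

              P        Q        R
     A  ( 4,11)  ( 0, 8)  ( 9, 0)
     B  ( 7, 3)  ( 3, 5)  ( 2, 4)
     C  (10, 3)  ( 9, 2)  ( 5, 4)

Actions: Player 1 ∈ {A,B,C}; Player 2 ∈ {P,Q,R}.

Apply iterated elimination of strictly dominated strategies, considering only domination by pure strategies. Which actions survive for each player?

P1 drop B (C beats it: P:10>7 Q:9>3 R:5>2)
P2 drop Q (P beats it: A:11>8 C:3>2)
P1→{A,C} P2→{P,R}

Remaining: P1:{A,C} P2:{P,R}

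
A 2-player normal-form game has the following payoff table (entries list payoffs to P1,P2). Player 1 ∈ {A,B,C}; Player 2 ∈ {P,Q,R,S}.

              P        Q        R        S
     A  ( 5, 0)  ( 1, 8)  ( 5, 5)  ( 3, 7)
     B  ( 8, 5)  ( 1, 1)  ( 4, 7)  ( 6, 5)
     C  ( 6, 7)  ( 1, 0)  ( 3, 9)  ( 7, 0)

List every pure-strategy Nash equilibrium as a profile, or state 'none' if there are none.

PSNE = {(A,Q)}

(A,P): not NE [P1→B gives 8>5; P2→Q gives 8>0]
(A,Q): NE
(A,R): not NE [P2→Q gives 8>5]
(A,S): not NE [P1→C gives 7>3; P2→Q gives 8>7]
(B,P): not NE [P2→R gives 7>5]
(B,Q): not NE [P2→R gives 7>1]
(B,R): not NE [P1→A gives 5>4]
(B,S): not NE [P1→C gives 7>6; P2→R gives 7>5]
(C,P): not NE [P1→B gives 8>6; P2→R gives 9>7]
(C,Q): not NE [P2→R gives 9>0]
(C,R): not NE [P1→A gives 5>3]
(C,S): not NE [P2→R gives 9>0]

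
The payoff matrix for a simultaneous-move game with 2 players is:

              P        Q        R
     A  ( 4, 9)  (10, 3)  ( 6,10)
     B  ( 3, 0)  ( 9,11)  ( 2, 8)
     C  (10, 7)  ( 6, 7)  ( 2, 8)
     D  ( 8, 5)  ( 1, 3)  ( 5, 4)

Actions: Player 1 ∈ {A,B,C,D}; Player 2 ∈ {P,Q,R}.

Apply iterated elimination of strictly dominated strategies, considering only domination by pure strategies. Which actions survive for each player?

Survivors P1:{A,C,D} P2:{P,R}

P1 drop B (A beats it: P:4>3 Q:10>9 R:6>2)
P2 drop Q (R beats it: A:10>3 C:8>7 D:4>3)
P1→{A,C,D} P2→{P,R}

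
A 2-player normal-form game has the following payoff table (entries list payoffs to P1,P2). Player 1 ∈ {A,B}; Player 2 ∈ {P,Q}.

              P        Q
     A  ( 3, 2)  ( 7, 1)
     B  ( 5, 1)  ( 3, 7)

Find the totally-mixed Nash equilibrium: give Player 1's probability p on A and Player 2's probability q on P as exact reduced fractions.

P1 mixes 6/7 on A; P2 mixes 2/3 on P

P1 indiff ⇒ q·3+(1-q)·7 = q·5+(1-q)·3 ⇒ q(-2) = (1-q)(-4) ⇒ q = 2/3
P2 indiff ⇒ p·2+(1-p)·1 = p·1+(1-p)·7 ⇒ p(1) = (1-p)(6) ⇒ p = 6/7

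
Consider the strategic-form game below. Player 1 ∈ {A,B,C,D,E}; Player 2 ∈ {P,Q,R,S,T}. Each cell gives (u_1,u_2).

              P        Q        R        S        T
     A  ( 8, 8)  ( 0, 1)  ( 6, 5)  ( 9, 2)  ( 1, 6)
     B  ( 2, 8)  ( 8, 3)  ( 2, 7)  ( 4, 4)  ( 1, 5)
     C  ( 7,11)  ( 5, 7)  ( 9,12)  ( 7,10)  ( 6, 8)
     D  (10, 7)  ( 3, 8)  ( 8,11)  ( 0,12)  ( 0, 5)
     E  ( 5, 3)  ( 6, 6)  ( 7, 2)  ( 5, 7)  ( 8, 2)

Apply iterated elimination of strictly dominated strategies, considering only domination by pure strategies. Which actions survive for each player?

IESDS → P1:{A,C,D} P2:{P,R,S}

P2 drop Q (S beats it: A:2>1 B:4>3 C:10>7 D:12>8 E:7>6)
P1 drop B (C beats it: P:7>2 R:9>2 S:7>4 T:6>1)
P2 drop T (P beats it: A:8>6 C:11>8 D:7>5 E:3>2)
P1 drop E (C beats it: P:7>5 R:9>7 S:7>5)
P1→{A,C,D} P2→{P,R,S}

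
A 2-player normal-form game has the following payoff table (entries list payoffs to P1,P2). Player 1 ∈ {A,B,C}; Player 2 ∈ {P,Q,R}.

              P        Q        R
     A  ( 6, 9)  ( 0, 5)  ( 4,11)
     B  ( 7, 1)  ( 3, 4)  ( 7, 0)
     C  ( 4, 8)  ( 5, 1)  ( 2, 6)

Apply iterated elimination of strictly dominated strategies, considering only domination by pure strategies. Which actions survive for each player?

IESDS → P1:{B,C} P2:{P,Q}

P1 drop A (B beats it: P:7>6 Q:3>0 R:7>4)
P2 drop R (P beats it: B:1>0 C:8>6)
P1→{B,C} P2→{P,Q}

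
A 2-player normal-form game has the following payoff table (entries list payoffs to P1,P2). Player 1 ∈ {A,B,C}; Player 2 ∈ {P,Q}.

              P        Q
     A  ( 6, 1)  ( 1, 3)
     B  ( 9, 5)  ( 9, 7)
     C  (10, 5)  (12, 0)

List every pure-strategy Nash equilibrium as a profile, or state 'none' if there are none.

(A,P): not NE [P1→C gives 10>6; P2→Q gives 3>1]
(A,Q): not NE [P1→C gives 12>1]
(B,P): not NE [P1→C gives 10>9; P2→Q gives 7>5]
(B,Q): not NE [P1→C gives 12>9]
(C,P): NE
(C,Q): not NE [P2→P gives 5>0]

NE set: (C,P)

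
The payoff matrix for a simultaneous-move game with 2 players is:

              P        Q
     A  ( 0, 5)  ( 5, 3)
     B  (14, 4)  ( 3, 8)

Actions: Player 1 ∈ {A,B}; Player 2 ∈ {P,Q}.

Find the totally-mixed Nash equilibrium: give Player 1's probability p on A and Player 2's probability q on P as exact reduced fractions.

P1 indiff ⇒ q·0+(1-q)·5 = q·14+(1-q)·3 ⇒ q(-14) = (1-q)(-2) ⇒ q = 1/8
P2 indiff ⇒ p·5+(1-p)·4 = p·3+(1-p)·8 ⇒ p(2) = (1-p)(4) ⇒ p = 2/3

P1 mixes 2/3 on A; P2 mixes 1/8 on P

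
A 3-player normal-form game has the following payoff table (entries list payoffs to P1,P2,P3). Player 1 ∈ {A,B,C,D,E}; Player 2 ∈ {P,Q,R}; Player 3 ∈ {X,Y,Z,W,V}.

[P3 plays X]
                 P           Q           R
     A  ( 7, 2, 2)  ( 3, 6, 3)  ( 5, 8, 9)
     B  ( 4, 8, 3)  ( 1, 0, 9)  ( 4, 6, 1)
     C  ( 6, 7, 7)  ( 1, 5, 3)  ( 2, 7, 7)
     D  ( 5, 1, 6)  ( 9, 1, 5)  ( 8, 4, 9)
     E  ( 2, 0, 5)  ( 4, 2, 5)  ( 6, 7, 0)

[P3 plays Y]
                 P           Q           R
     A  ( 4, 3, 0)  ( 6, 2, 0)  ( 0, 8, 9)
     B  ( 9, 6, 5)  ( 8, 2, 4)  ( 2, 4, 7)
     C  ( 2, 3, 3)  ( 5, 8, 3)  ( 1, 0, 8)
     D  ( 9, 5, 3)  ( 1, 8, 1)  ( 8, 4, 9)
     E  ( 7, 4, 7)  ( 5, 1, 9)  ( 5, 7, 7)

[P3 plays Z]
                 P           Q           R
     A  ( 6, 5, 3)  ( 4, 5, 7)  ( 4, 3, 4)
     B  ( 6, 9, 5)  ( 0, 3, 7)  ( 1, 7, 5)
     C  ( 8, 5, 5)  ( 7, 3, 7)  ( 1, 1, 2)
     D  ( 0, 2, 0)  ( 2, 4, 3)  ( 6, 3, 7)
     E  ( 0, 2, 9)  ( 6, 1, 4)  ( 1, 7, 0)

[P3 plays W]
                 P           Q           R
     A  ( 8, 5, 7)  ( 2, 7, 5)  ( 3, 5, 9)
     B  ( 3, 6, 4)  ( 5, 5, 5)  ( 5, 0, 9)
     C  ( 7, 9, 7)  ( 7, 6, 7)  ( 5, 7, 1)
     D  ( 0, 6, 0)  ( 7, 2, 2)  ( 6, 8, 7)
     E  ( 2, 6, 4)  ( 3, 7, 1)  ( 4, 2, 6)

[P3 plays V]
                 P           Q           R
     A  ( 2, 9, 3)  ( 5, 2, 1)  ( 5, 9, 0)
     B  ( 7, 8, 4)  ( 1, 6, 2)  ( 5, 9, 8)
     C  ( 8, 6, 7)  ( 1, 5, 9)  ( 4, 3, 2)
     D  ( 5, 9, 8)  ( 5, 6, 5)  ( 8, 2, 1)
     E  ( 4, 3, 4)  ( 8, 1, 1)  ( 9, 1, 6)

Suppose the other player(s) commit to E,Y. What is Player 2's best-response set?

u_2(P vs E,Y) = 4
u_2(Q vs E,Y) = 1
u_2(R vs E,Y) = 7
max payoff 7 at {R}

argmax u_2 = {R}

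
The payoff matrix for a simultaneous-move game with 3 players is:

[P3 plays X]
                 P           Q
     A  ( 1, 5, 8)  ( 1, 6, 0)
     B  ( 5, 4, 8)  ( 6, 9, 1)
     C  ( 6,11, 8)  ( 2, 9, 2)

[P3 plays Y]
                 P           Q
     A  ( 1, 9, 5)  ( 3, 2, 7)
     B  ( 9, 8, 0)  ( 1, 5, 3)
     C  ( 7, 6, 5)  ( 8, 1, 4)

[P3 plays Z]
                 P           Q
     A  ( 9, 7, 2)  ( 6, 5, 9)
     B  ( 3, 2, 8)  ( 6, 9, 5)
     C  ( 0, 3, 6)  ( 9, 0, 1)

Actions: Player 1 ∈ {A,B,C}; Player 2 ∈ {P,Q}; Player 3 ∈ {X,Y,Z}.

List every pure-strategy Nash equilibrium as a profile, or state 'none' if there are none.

PSNE = {(C,P,X)}

(A,P,X): not NE [P1→C gives 6>1; P2→Q gives 6>5]
(A,P,Y): not NE [P1→B gives 9>1; P3→X gives 8>5]
(A,P,Z): not NE [P3→X gives 8>2]
(A,Q,X): not NE [P1→B gives 6>1; P3→Z gives 9>0]
(A,Q,Y): not NE [P1→C gives 8>3; P2→P gives 9>2; P3→Z gives 9>7]
(A,Q,Z): not NE [P1→C gives 9>6; P2→P gives 7>5]
(B,P,X): not NE [P1→C gives 6>5; P2→Q gives 9>4]
(B,P,Y): not NE [P3→Z gives 8>0]
(B,P,Z): not NE [P1→A gives 9>3; P2→Q gives 9>2]
(B,Q,X): not NE [P3→Z gives 5>1]
(B,Q,Y): not NE [P1→C gives 8>1; P2→P gives 8>5; P3→Z gives 5>3]
(B,Q,Z): not NE [P1→C gives 9>6]
(C,P,X): NE
(C,P,Y): not NE [P1→B gives 9>7; P3→X gives 8>5]
(C,P,Z): not NE [P1→A gives 9>0; P3→X gives 8>6]
(C,Q,X): not NE [P1→B gives 6>2; P2→P gives 11>9; P3→Y gives 4>2]
(C,Q,Y): not NE [P2→P gives 6>1]
(C,Q,Z): not NE [P2→P gives 3>0; P3→Y gives 4>1]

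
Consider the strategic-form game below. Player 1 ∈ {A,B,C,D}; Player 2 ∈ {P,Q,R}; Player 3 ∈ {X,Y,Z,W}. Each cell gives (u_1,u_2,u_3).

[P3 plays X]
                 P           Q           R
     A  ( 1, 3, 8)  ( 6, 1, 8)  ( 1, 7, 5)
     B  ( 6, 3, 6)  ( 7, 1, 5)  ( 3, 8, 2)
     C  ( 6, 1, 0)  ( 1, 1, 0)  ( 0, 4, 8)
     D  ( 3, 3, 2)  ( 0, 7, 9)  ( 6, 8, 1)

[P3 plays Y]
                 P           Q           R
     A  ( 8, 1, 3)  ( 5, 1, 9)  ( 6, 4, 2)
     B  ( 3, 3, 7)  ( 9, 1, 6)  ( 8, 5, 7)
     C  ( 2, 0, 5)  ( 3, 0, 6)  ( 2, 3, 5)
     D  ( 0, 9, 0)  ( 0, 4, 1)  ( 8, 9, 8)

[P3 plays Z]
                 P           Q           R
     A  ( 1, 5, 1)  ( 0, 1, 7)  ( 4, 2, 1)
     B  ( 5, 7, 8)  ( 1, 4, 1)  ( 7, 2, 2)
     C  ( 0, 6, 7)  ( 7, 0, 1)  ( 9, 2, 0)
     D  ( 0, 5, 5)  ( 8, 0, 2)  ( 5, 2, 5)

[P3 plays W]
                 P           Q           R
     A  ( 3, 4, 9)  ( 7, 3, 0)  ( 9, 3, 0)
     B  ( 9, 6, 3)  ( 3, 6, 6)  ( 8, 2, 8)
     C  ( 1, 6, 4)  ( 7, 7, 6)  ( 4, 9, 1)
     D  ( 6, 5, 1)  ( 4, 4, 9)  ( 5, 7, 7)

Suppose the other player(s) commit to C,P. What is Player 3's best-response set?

u_3(X vs C,P) = 0
u_3(Y vs C,P) = 5
u_3(Z vs C,P) = 7
u_3(W vs C,P) = 4
max payoff 7 at {Z}

P3 best: {Z}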